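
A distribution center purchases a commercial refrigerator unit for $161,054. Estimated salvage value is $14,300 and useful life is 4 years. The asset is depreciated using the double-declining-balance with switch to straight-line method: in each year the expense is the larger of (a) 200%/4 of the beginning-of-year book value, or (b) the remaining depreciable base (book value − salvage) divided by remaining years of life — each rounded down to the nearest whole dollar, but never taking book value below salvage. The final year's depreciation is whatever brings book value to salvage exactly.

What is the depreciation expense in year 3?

$20,132

Depreciable base = $161,054 − $14,300 = $146,754.
Year 1: DB = ⌊$161,054 × 200%/4⌋ = $80,527; SL = ⌊$146,754/4⌋ = $36,688 → take DB $80,527. Book value $80,527.
Year 2: DB = ⌊$80,527 × 200%/4⌋ = $40,263; SL = ⌊$66,227/3⌋ = $22,075 → take DB $40,263. Book value $40,264.
Year 3: DB = ⌊$40,264 × 200%/4⌋ = $20,132; SL = ⌊$25,964/2⌋ = $12,982 → take DB $20,132. Book value $20,132.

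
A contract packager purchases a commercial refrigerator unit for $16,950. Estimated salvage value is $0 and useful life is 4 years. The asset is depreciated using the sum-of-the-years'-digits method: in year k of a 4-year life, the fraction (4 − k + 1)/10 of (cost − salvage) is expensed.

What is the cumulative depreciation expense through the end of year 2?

$11,865

Depreciable base = $16,950 − $0 = $16,950.
Sum of the years' digits = 4+3+2+1 = 10.
Year 1: $16,950 × 4/10 = $6,780. Book value $10,170.
Year 2: $16,950 × 3/10 = $5,085. Book value $5,085.
Accumulated through year 2 = $16,950 − $5,085 = $11,865.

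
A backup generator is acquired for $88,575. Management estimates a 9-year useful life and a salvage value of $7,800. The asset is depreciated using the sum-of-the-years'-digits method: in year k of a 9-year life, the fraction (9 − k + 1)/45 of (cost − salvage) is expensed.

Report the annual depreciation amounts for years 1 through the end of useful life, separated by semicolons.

$16,155; $14,360; $12,565; $10,770; $8,975; $7,180; $5,385; $3,590; $1,795

Depreciable base = $88,575 − $7,800 = $80,775.
Sum of the years' digits = 9+8+7+6+5+4+3+2+1 = 45.
Year 1: $80,775 × 9/45 = $16,155. Book value $72,420.
Year 2: $80,775 × 8/45 = $14,360. Book value $58,060.
Year 3: $80,775 × 7/45 = $12,565. Book value $45,495.
Year 4: $80,775 × 6/45 = $10,770. Book value $34,725.
Year 5: $80,775 × 5/45 = $8,975. Book value $25,750.
Year 6: $80,775 × 4/45 = $7,180. Book value $18,570.
Year 7: $80,775 × 3/45 = $5,385. Book value $13,185.
Year 8: $80,775 × 2/45 = $3,590. Book value $9,595.
Year 9: $80,775 × 1/45 = $1,795. Book value $7,800.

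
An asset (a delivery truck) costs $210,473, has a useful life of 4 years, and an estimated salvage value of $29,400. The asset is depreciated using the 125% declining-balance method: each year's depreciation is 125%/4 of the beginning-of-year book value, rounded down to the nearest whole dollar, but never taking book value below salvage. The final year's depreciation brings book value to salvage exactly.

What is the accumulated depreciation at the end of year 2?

Depreciable base = $210,473 − $29,400 = $181,073.
Year 1: ⌊$210,473 × 125%/4⌋ = $65,772. Book value $144,701.
Year 2: ⌊$144,701 × 125%/4⌋ = $45,219. Book value $99,482.
Accumulated through year 2 = $210,473 − $99,482 = $110,991.

$110,991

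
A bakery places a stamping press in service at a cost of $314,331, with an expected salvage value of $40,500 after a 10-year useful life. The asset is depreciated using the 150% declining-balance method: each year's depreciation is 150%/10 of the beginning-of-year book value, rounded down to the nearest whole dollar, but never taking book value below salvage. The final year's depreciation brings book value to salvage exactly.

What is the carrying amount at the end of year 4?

$164,084

Depreciable base = $314,331 − $40,500 = $273,831.
Year 1: ⌊$314,331 × 150%/10⌋ = $47,149. Book value $267,182.
Year 2: ⌊$267,182 × 150%/10⌋ = $40,077. Book value $227,105.
Year 3: ⌊$227,105 × 150%/10⌋ = $34,065. Book value $193,040.
Year 4: ⌊$193,040 × 150%/10⌋ = $28,956. Book value $164,084.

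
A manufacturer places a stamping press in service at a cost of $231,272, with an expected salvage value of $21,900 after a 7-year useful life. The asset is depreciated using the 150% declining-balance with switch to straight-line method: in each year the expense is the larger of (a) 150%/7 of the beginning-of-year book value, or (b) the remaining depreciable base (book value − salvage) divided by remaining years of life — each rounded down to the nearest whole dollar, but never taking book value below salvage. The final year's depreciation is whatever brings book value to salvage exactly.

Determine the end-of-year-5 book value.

$66,062

Depreciable base = $231,272 − $21,900 = $209,372.
Year 1: DB = ⌊$231,272 × 150%/7⌋ = $49,558; SL = ⌊$209,372/7⌋ = $29,910 → take DB $49,558. Book value $181,714.
Year 2: DB = ⌊$181,714 × 150%/7⌋ = $38,938; SL = ⌊$159,814/6⌋ = $26,635 → take DB $38,938. Book value $142,776.
Year 3: DB = ⌊$142,776 × 150%/7⌋ = $30,594; SL = ⌊$120,876/5⌋ = $24,175 → take DB $30,594. Book value $112,182.
Year 4: DB = ⌊$112,182 × 150%/7⌋ = $24,039; SL = ⌊$90,282/4⌋ = $22,570 → take DB $24,039. Book value $88,143.
Year 5: DB = ⌊$88,143 × 150%/7⌋ = $18,887; SL = ⌊$66,243/3⌋ = $22,081 → take SL $22,081. Book value $66,062.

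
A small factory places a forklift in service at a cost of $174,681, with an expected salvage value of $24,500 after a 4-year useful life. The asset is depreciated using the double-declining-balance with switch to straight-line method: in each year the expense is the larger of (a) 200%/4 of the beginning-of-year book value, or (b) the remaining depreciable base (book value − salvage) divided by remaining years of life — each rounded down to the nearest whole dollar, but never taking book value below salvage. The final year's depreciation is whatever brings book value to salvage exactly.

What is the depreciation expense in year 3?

$19,171

Depreciable base = $174,681 − $24,500 = $150,181.
Year 1: DB = ⌊$174,681 × 200%/4⌋ = $87,340; SL = ⌊$150,181/4⌋ = $37,545 → take DB $87,340. Book value $87,341.
Year 2: DB = ⌊$87,341 × 200%/4⌋ = $43,670; SL = ⌊$62,841/3⌋ = $20,947 → take DB $43,670. Book value $43,671.
Year 3: DB = ⌊$43,671 × 200%/4⌋ = $21,835; SL = ⌊$19,171/2⌋ = $9,585 → take DB $21,835, capped at $19,171. Book value $24,500.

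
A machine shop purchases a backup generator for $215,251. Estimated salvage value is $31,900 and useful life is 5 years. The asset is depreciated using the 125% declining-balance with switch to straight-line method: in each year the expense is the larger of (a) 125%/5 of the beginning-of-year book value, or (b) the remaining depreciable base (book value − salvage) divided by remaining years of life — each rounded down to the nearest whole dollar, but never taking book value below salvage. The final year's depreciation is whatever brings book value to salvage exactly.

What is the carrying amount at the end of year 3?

Depreciable base = $215,251 − $31,900 = $183,351.
Year 1: DB = ⌊$215,251 × 125%/5⌋ = $53,812; SL = ⌊$183,351/5⌋ = $36,670 → take DB $53,812. Book value $161,439.
Year 2: DB = ⌊$161,439 × 125%/5⌋ = $40,359; SL = ⌊$129,539/4⌋ = $32,384 → take DB $40,359. Book value $121,080.
Year 3: DB = ⌊$121,080 × 125%/5⌋ = $30,270; SL = ⌊$89,180/3⌋ = $29,726 → take DB $30,270. Book value $90,810.

$90,810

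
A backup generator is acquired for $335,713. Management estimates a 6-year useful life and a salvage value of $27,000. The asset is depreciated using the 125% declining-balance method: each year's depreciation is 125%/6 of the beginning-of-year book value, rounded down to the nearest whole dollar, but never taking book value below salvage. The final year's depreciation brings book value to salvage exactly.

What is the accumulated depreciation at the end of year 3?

$169,143

Depreciable base = $335,713 − $27,000 = $308,713.
Year 1: ⌊$335,713 × 125%/6⌋ = $69,940. Book value $265,773.
Year 2: ⌊$265,773 × 125%/6⌋ = $55,369. Book value $210,404.
Year 3: ⌊$210,404 × 125%/6⌋ = $43,834. Book value $166,570.
Accumulated through year 3 = $335,713 − $166,570 = $169,143.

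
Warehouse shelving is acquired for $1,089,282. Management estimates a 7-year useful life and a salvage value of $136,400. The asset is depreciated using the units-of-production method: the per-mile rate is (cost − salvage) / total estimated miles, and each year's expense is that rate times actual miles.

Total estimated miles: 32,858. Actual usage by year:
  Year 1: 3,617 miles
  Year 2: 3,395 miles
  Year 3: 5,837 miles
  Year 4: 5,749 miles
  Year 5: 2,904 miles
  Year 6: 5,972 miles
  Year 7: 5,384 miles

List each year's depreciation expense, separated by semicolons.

Depreciable base = $1,089,282 − $136,400 = $952,882.
Rate = $952,882 / 32,858 miles = $29 per mile.
Year 1: 3,617 × $29 = $104,893. Book value $984,389.
Year 2: 3,395 × $29 = $98,455. Book value $885,934.
Year 3: 5,837 × $29 = $169,273. Book value $716,661.
Year 4: 5,749 × $29 = $166,721. Book value $549,940.
Year 5: 2,904 × $29 = $84,216. Book value $465,724.
Year 6: 5,972 × $29 = $173,188. Book value $292,536.
Year 7: 5,384 × $29 = $156,136. Book value $136,400.

$104,893; $98,455; $169,273; $166,721; $84,216; $173,188; $156,136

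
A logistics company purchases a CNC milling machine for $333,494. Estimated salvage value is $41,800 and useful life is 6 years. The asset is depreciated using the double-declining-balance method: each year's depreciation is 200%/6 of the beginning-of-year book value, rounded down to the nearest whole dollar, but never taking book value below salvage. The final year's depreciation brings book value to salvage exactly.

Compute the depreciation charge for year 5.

$21,958

Depreciable base = $333,494 − $41,800 = $291,694.
Year 1: ⌊$333,494 × 200%/6⌋ = $111,164. Book value $222,330.
Year 2: ⌊$222,330 × 200%/6⌋ = $74,110. Book value $148,220.
Year 3: ⌊$148,220 × 200%/6⌋ = $49,406. Book value $98,814.
Year 4: ⌊$98,814 × 200%/6⌋ = $32,938. Book value $65,876.
Year 5: ⌊$65,876 × 200%/6⌋ = $21,958. Book value $43,918.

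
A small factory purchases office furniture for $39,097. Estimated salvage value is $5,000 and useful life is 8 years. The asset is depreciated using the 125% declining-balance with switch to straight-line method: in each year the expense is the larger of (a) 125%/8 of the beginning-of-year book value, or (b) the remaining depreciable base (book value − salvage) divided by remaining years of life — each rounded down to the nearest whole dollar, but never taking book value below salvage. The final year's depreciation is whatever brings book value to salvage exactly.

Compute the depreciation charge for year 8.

Depreciable base = $39,097 − $5,000 = $34,097.
Year 1: DB = ⌊$39,097 × 125%/8⌋ = $6,108; SL = ⌊$34,097/8⌋ = $4,262 → take DB $6,108. Book value $32,989.
Year 2: DB = ⌊$32,989 × 125%/8⌋ = $5,154; SL = ⌊$27,989/7⌋ = $3,998 → take DB $5,154. Book value $27,835.
Year 3: DB = ⌊$27,835 × 125%/8⌋ = $4,349; SL = ⌊$22,835/6⌋ = $3,805 → take DB $4,349. Book value $23,486.
Year 4: DB = ⌊$23,486 × 125%/8⌋ = $3,669; SL = ⌊$18,486/5⌋ = $3,697 → take SL $3,697. Book value $19,789.
Year 5: DB = ⌊$19,789 × 125%/8⌋ = $3,092; SL = ⌊$14,789/4⌋ = $3,697 → take SL $3,697. Book value $16,092.
Year 6: DB = ⌊$16,092 × 125%/8⌋ = $2,514; SL = ⌊$11,092/3⌋ = $3,697 → take SL $3,697. Book value $12,395.
Year 7: DB = ⌊$12,395 × 125%/8⌋ = $1,936; SL = ⌊$7,395/2⌋ = $3,697 → take SL $3,697. Book value $8,698.
Year 8 (final): $8,698 − $5,000 = $3,698. Book value $5,000.

$3,698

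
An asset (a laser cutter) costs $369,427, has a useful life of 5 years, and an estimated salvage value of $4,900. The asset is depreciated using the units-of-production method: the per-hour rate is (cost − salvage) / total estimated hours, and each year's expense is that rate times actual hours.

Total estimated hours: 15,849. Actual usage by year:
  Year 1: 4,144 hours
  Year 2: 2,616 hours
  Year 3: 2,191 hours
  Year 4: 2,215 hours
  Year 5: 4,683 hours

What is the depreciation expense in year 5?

$107,709

Depreciable base = $369,427 − $4,900 = $364,527.
Rate = $364,527 / 15,849 hours = $23 per hour.
Year 1: 4,144 × $23 = $95,312. Book value $274,115.
Year 2: 2,616 × $23 = $60,168. Book value $213,947.
Year 3: 2,191 × $23 = $50,393. Book value $163,554.
Year 4: 2,215 × $23 = $50,945. Book value $112,609.
Year 5: 4,683 × $23 = $107,709. Book value $4,900.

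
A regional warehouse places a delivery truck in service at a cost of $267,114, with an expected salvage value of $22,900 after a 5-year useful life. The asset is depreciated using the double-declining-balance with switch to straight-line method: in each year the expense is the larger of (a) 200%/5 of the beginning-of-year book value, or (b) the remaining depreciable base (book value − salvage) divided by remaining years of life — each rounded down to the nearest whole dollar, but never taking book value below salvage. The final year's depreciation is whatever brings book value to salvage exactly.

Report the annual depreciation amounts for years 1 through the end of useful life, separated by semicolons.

$106,845; $64,107; $38,464; $23,079; $11,719

Depreciable base = $267,114 − $22,900 = $244,214.
Year 1: DB = ⌊$267,114 × 200%/5⌋ = $106,845; SL = ⌊$244,214/5⌋ = $48,842 → take DB $106,845. Book value $160,269.
Year 2: DB = ⌊$160,269 × 200%/5⌋ = $64,107; SL = ⌊$137,369/4⌋ = $34,342 → take DB $64,107. Book value $96,162.
Year 3: DB = ⌊$96,162 × 200%/5⌋ = $38,464; SL = ⌊$73,262/3⌋ = $24,420 → take DB $38,464. Book value $57,698.
Year 4: DB = ⌊$57,698 × 200%/5⌋ = $23,079; SL = ⌊$34,798/2⌋ = $17,399 → take DB $23,079. Book value $34,619.
Year 5 (final): $34,619 − $22,900 = $11,719. Book value $22,900.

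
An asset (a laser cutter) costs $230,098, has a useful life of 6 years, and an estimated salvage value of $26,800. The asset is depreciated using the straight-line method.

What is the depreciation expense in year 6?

Depreciable base = $230,098 − $26,800 = $203,298.
Annual expense = $203,298 / 6 = $33,883.

$33,883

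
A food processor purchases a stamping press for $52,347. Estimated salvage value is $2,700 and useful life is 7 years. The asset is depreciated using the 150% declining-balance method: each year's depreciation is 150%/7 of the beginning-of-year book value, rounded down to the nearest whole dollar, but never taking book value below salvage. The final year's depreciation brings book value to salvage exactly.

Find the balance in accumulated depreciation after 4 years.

$32,396

Depreciable base = $52,347 − $2,700 = $49,647.
Year 1: ⌊$52,347 × 150%/7⌋ = $11,217. Book value $41,130.
Year 2: ⌊$41,130 × 150%/7⌋ = $8,813. Book value $32,317.
Year 3: ⌊$32,317 × 150%/7⌋ = $6,925. Book value $25,392.
Year 4: ⌊$25,392 × 150%/7⌋ = $5,441. Book value $19,951.
Accumulated through year 4 = $52,347 − $19,951 = $32,396.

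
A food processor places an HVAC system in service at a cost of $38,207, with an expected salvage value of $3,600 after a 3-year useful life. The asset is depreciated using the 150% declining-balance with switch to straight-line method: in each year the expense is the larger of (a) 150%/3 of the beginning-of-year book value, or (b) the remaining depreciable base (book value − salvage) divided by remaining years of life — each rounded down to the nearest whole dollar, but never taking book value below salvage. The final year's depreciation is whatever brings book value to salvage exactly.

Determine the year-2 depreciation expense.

Depreciable base = $38,207 − $3,600 = $34,607.
Year 1: DB = ⌊$38,207 × 150%/3⌋ = $19,103; SL = ⌊$34,607/3⌋ = $11,535 → take DB $19,103. Book value $19,104.
Year 2: DB = ⌊$19,104 × 150%/3⌋ = $9,552; SL = ⌊$15,504/2⌋ = $7,752 → take DB $9,552. Book value $9,552.

$9,552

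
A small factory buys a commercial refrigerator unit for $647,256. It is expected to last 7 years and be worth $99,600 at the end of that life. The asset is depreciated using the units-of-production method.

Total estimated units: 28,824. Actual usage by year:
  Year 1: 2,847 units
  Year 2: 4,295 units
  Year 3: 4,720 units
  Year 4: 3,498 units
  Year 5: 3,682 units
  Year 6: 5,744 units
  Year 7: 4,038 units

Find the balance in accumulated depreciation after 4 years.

Depreciable base = $647,256 − $99,600 = $547,656.
Rate = $547,656 / 28,824 units = $19 per unit.
Year 1: 2,847 × $19 = $54,093. Book value $593,163.
Year 2: 4,295 × $19 = $81,605. Book value $511,558.
Year 3: 4,720 × $19 = $89,680. Book value $421,878.
Year 4: 3,498 × $19 = $66,462. Book value $355,416.
Accumulated through year 4 = $647,256 − $355,416 = $291,840.

$291,840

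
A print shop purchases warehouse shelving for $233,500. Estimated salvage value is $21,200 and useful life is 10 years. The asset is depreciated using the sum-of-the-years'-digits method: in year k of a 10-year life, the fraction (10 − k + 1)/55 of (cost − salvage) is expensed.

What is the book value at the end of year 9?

Depreciable base = $233,500 − $21,200 = $212,300.
Sum of the years' digits = 10+9+8+7+6+5+4+3+2+1 = 55.
Year 1: $212,300 × 10/55 = $38,600. Book value $194,900.
Year 2: $212,300 × 9/55 = $34,740. Book value $160,160.
Year 3: $212,300 × 8/55 = $30,880. Book value $129,280.
Year 4: $212,300 × 7/55 = $27,020. Book value $102,260.
Year 5: $212,300 × 6/55 = $23,160. Book value $79,100.
Year 6: $212,300 × 5/55 = $19,300. Book value $59,800.
Year 7: $212,300 × 4/55 = $15,440. Book value $44,360.
Year 8: $212,300 × 3/55 = $11,580. Book value $32,780.
Year 9: $212,300 × 2/55 = $7,720. Book value $25,060.

$25,060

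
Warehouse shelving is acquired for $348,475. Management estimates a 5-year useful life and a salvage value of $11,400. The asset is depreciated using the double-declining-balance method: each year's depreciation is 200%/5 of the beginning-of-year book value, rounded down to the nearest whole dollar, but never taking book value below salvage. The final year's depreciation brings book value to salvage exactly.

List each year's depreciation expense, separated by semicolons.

$139,390; $83,634; $50,180; $30,108; $33,763

Depreciable base = $348,475 − $11,400 = $337,075.
Year 1: ⌊$348,475 × 200%/5⌋ = $139,390. Book value $209,085.
Year 2: ⌊$209,085 × 200%/5⌋ = $83,634. Book value $125,451.
Year 3: ⌊$125,451 × 200%/5⌋ = $50,180. Book value $75,271.
Year 4: ⌊$75,271 × 200%/5⌋ = $30,108. Book value $45,163.
Year 5 (final): $45,163 − $11,400 = $33,763. Book value $11,400.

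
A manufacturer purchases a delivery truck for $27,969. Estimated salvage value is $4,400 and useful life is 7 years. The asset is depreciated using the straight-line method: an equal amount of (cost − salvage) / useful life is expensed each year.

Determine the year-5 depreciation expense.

Depreciable base = $27,969 − $4,400 = $23,569.
Annual expense = $23,569 / 7 = $3,367.

$3,367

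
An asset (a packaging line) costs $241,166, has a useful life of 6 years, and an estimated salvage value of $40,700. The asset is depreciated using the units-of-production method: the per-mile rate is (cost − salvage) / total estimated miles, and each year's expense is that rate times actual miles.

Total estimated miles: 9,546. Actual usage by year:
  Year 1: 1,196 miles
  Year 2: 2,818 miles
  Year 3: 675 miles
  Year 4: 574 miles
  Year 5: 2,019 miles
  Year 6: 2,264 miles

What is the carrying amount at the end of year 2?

$156,872

Depreciable base = $241,166 − $40,700 = $200,466.
Rate = $200,466 / 9,546 miles = $21 per mile.
Year 1: 1,196 × $21 = $25,116. Book value $216,050.
Year 2: 2,818 × $21 = $59,178. Book value $156,872.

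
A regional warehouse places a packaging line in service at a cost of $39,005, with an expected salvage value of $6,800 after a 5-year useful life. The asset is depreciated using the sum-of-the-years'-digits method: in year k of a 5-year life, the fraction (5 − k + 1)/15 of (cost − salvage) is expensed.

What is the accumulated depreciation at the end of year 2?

Depreciable base = $39,005 − $6,800 = $32,205.
Sum of the years' digits = 5+4+3+2+1 = 15.
Year 1: $32,205 × 5/15 = $10,735. Book value $28,270.
Year 2: $32,205 × 4/15 = $8,588. Book value $19,682.
Accumulated through year 2 = $39,005 − $19,682 = $19,323.

$19,323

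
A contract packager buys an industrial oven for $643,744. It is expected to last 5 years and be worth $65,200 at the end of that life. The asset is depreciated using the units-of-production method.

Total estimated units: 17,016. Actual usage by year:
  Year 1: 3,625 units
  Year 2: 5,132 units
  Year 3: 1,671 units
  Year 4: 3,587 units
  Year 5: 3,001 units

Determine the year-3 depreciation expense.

Depreciable base = $643,744 − $65,200 = $578,544.
Rate = $578,544 / 17,016 units = $34 per unit.
Year 1: 3,625 × $34 = $123,250. Book value $520,494.
Year 2: 5,132 × $34 = $174,488. Book value $346,006.
Year 3: 1,671 × $34 = $56,814. Book value $289,192.

$56,814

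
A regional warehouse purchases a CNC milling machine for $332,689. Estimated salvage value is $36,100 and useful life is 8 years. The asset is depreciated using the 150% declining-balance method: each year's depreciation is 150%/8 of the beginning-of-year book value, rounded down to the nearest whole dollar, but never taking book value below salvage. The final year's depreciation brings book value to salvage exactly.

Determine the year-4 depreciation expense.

$33,458

Depreciable base = $332,689 − $36,100 = $296,589.
Year 1: ⌊$332,689 × 150%/8⌋ = $62,379. Book value $270,310.
Year 2: ⌊$270,310 × 150%/8⌋ = $50,683. Book value $219,627.
Year 3: ⌊$219,627 × 150%/8⌋ = $41,180. Book value $178,447.
Year 4: ⌊$178,447 × 150%/8⌋ = $33,458. Book value $144,989.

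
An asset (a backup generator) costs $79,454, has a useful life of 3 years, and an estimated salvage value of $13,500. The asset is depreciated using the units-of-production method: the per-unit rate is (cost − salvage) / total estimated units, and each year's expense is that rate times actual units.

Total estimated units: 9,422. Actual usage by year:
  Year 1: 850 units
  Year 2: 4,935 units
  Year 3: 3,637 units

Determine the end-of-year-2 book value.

Depreciable base = $79,454 − $13,500 = $65,954.
Rate = $65,954 / 9,422 units = $7 per unit.
Year 1: 850 × $7 = $5,950. Book value $73,504.
Year 2: 4,935 × $7 = $34,545. Book value $38,959.

$38,959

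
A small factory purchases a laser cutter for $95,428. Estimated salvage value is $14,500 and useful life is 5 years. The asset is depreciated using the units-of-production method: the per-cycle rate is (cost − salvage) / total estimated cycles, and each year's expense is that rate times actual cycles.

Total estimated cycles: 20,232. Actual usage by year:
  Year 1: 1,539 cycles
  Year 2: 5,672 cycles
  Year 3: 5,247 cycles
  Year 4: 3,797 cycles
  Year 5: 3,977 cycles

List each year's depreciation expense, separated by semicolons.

Depreciable base = $95,428 − $14,500 = $80,928.
Rate = $80,928 / 20,232 cycles = $4 per cycle.
Year 1: 1,539 × $4 = $6,156. Book value $89,272.
Year 2: 5,672 × $4 = $22,688. Book value $66,584.
Year 3: 5,247 × $4 = $20,988. Book value $45,596.
Year 4: 3,797 × $4 = $15,188. Book value $30,408.
Year 5: 3,977 × $4 = $15,908. Book value $14,500.

$6,156; $22,688; $20,988; $15,188; $15,908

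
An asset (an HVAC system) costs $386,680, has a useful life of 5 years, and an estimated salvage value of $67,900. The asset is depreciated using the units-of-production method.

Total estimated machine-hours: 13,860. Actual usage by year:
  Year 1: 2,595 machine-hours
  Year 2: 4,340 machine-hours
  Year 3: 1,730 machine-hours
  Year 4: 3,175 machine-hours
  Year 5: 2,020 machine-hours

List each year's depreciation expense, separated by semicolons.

$59,685; $99,820; $39,790; $73,025; $46,460

Depreciable base = $386,680 − $67,900 = $318,780.
Rate = $318,780 / 13,860 machine-hours = $23 per machine-hour.
Year 1: 2,595 × $23 = $59,685. Book value $326,995.
Year 2: 4,340 × $23 = $99,820. Book value $227,175.
Year 3: 1,730 × $23 = $39,790. Book value $187,385.
Year 4: 3,175 × $23 = $73,025. Book value $114,360.
Year 5: 2,020 × $23 = $46,460. Book value $67,900.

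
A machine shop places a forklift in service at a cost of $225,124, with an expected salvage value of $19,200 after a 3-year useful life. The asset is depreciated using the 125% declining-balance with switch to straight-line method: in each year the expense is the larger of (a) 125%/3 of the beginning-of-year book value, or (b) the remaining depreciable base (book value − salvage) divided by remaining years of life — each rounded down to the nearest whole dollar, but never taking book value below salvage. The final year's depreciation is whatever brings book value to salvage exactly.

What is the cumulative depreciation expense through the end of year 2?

Depreciable base = $225,124 − $19,200 = $205,924.
Year 1: DB = ⌊$225,124 × 125%/3⌋ = $93,801; SL = ⌊$205,924/3⌋ = $68,641 → take DB $93,801. Book value $131,323.
Year 2: DB = ⌊$131,323 × 125%/3⌋ = $54,717; SL = ⌊$112,123/2⌋ = $56,061 → take SL $56,061. Book value $75,262.
Accumulated through year 2 = $225,124 − $75,262 = $149,862.

$149,862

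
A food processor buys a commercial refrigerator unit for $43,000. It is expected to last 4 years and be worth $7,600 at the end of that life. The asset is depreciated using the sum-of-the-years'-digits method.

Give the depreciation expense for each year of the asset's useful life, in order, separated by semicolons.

$14,160; $10,620; $7,080; $3,540

Depreciable base = $43,000 − $7,600 = $35,400.
Sum of the years' digits = 4+3+2+1 = 10.
Year 1: $35,400 × 4/10 = $14,160. Book value $28,840.
Year 2: $35,400 × 3/10 = $10,620. Book value $18,220.
Year 3: $35,400 × 2/10 = $7,080. Book value $11,140.
Year 4: $35,400 × 1/10 = $3,540. Book value $7,600.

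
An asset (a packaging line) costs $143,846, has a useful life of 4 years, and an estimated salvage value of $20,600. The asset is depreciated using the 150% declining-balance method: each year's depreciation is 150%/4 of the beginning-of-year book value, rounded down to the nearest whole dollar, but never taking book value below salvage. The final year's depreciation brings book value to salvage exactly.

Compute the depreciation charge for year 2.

$33,714

Depreciable base = $143,846 − $20,600 = $123,246.
Year 1: ⌊$143,846 × 150%/4⌋ = $53,942. Book value $89,904.
Year 2: ⌊$89,904 × 150%/4⌋ = $33,714. Book value $56,190.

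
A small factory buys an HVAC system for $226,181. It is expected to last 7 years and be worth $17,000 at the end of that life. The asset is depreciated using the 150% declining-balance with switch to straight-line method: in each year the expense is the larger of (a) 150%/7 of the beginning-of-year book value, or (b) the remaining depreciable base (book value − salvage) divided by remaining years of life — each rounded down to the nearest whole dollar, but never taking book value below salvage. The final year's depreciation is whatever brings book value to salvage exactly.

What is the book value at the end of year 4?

$86,203

Depreciable base = $226,181 − $17,000 = $209,181.
Year 1: DB = ⌊$226,181 × 150%/7⌋ = $48,467; SL = ⌊$209,181/7⌋ = $29,883 → take DB $48,467. Book value $177,714.
Year 2: DB = ⌊$177,714 × 150%/7⌋ = $38,081; SL = ⌊$160,714/6⌋ = $26,785 → take DB $38,081. Book value $139,633.
Year 3: DB = ⌊$139,633 × 150%/7⌋ = $29,921; SL = ⌊$122,633/5⌋ = $24,526 → take DB $29,921. Book value $109,712.
Year 4: DB = ⌊$109,712 × 150%/7⌋ = $23,509; SL = ⌊$92,712/4⌋ = $23,178 → take DB $23,509. Book value $86,203.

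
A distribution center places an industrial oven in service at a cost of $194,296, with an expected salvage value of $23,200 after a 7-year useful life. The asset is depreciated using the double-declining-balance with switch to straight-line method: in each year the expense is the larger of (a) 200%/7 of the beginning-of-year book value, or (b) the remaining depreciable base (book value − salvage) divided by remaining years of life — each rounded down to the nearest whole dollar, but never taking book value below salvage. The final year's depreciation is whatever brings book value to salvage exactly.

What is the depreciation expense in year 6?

Depreciable base = $194,296 − $23,200 = $171,096.
Year 1: DB = ⌊$194,296 × 200%/7⌋ = $55,513; SL = ⌊$171,096/7⌋ = $24,442 → take DB $55,513. Book value $138,783.
Year 2: DB = ⌊$138,783 × 200%/7⌋ = $39,652; SL = ⌊$115,583/6⌋ = $19,263 → take DB $39,652. Book value $99,131.
Year 3: DB = ⌊$99,131 × 200%/7⌋ = $28,323; SL = ⌊$75,931/5⌋ = $15,186 → take DB $28,323. Book value $70,808.
Year 4: DB = ⌊$70,808 × 200%/7⌋ = $20,230; SL = ⌊$47,608/4⌋ = $11,902 → take DB $20,230. Book value $50,578.
Year 5: DB = ⌊$50,578 × 200%/7⌋ = $14,450; SL = ⌊$27,378/3⌋ = $9,126 → take DB $14,450. Book value $36,128.
Year 6: DB = ⌊$36,128 × 200%/7⌋ = $10,322; SL = ⌊$12,928/2⌋ = $6,464 → take DB $10,322. Book value $25,806.

$10,322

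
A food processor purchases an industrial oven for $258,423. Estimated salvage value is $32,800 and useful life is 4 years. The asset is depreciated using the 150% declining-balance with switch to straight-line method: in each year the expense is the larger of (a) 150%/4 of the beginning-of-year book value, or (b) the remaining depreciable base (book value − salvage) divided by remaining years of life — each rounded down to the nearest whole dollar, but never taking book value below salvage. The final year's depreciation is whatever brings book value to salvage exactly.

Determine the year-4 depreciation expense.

Depreciable base = $258,423 − $32,800 = $225,623.
Year 1: DB = ⌊$258,423 × 150%/4⌋ = $96,908; SL = ⌊$225,623/4⌋ = $56,405 → take DB $96,908. Book value $161,515.
Year 2: DB = ⌊$161,515 × 150%/4⌋ = $60,568; SL = ⌊$128,715/3⌋ = $42,905 → take DB $60,568. Book value $100,947.
Year 3: DB = ⌊$100,947 × 150%/4⌋ = $37,855; SL = ⌊$68,147/2⌋ = $34,073 → take DB $37,855. Book value $63,092.
Year 4 (final): $63,092 − $32,800 = $30,292. Book value $32,800.

$30,292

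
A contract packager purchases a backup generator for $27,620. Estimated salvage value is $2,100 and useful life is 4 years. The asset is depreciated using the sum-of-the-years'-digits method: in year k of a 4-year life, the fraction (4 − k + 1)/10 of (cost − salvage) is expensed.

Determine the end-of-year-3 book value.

$4,652

Depreciable base = $27,620 − $2,100 = $25,520.
Sum of the years' digits = 4+3+2+1 = 10.
Year 1: $25,520 × 4/10 = $10,208. Book value $17,412.
Year 2: $25,520 × 3/10 = $7,656. Book value $9,756.
Year 3: $25,520 × 2/10 = $5,104. Book value $4,652.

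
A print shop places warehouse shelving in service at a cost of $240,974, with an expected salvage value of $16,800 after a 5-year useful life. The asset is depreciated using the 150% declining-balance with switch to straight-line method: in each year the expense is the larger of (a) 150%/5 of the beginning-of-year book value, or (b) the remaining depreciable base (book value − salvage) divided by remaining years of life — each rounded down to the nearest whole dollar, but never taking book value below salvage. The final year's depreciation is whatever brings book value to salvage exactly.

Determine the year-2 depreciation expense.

Depreciable base = $240,974 − $16,800 = $224,174.
Year 1: DB = ⌊$240,974 × 150%/5⌋ = $72,292; SL = ⌊$224,174/5⌋ = $44,834 → take DB $72,292. Book value $168,682.
Year 2: DB = ⌊$168,682 × 150%/5⌋ = $50,604; SL = ⌊$151,882/4⌋ = $37,970 → take DB $50,604. Book value $118,078.

$50,604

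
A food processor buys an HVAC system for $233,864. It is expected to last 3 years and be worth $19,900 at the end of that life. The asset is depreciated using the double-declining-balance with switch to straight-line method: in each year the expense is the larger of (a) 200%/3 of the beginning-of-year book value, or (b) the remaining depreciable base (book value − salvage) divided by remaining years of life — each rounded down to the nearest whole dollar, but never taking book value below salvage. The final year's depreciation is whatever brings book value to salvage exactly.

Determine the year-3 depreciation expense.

Depreciable base = $233,864 − $19,900 = $213,964.
Year 1: DB = ⌊$233,864 × 200%/3⌋ = $155,909; SL = ⌊$213,964/3⌋ = $71,321 → take DB $155,909. Book value $77,955.
Year 2: DB = ⌊$77,955 × 200%/3⌋ = $51,970; SL = ⌊$58,055/2⌋ = $29,027 → take DB $51,970. Book value $25,985.
Year 3 (final): $25,985 − $19,900 = $6,085. Book value $19,900.

$6,085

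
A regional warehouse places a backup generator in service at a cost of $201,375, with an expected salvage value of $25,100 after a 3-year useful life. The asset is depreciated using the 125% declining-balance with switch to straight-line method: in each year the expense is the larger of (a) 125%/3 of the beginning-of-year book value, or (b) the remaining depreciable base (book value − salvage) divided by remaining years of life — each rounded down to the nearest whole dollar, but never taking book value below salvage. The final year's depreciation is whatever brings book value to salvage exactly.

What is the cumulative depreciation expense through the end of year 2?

$132,851

Depreciable base = $201,375 − $25,100 = $176,275.
Year 1: DB = ⌊$201,375 × 125%/3⌋ = $83,906; SL = ⌊$176,275/3⌋ = $58,758 → take DB $83,906. Book value $117,469.
Year 2: DB = ⌊$117,469 × 125%/3⌋ = $48,945; SL = ⌊$92,369/2⌋ = $46,184 → take DB $48,945. Book value $68,524.
Accumulated through year 2 = $201,375 − $68,524 = $132,851.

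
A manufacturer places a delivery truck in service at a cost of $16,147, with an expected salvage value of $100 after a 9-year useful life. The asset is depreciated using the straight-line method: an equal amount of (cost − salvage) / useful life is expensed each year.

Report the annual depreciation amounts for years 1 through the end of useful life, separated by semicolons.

Depreciable base = $16,147 − $100 = $16,047.
Annual expense = $16,047 / 9 = $1,783.
End of year 1: book value $14,364.
End of year 2: book value $12,581.
End of year 3: book value $10,798.
End of year 4: book value $9,015.
End of year 5: book value $7,232.
End of year 6: book value $5,449.
End of year 7: book value $3,666.
End of year 8: book value $1,883.
End of year 9: book value $100.

$1,783; $1,783; $1,783; $1,783; $1,783; $1,783; $1,783; $1,783; $1,783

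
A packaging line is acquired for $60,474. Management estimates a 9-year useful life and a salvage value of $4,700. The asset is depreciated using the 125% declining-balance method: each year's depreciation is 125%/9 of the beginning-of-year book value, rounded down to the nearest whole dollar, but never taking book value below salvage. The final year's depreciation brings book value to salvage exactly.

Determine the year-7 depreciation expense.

$3,424

Depreciable base = $60,474 − $4,700 = $55,774.
Year 1: ⌊$60,474 × 125%/9⌋ = $8,399. Book value $52,075.
Year 2: ⌊$52,075 × 125%/9⌋ = $7,232. Book value $44,843.
Year 3: ⌊$44,843 × 125%/9⌋ = $6,228. Book value $38,615.
Year 4: ⌊$38,615 × 125%/9⌋ = $5,363. Book value $33,252.
Year 5: ⌊$33,252 × 125%/9⌋ = $4,618. Book value $28,634.
Year 6: ⌊$28,634 × 125%/9⌋ = $3,976. Book value $24,658.
Year 7: ⌊$24,658 × 125%/9⌋ = $3,424. Book value $21,234.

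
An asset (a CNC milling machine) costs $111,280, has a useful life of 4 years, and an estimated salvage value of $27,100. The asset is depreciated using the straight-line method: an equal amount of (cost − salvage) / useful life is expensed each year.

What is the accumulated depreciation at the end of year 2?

Depreciable base = $111,280 − $27,100 = $84,180.
Annual expense = $84,180 / 4 = $21,045.
End of year 1: book value $90,235.
End of year 2: book value $69,190.
Accumulated through year 2 = $111,280 − $69,190 = $42,090.

$42,090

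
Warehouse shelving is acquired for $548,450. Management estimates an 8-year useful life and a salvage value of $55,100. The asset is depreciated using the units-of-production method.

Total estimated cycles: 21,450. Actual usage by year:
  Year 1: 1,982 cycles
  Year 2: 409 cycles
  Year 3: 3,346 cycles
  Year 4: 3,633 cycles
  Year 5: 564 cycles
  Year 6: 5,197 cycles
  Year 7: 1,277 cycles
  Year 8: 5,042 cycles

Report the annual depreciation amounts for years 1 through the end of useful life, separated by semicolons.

Depreciable base = $548,450 − $55,100 = $493,350.
Rate = $493,350 / 21,450 cycles = $23 per cycle.
Year 1: 1,982 × $23 = $45,586. Book value $502,864.
Year 2: 409 × $23 = $9,407. Book value $493,457.
Year 3: 3,346 × $23 = $76,958. Book value $416,499.
Year 4: 3,633 × $23 = $83,559. Book value $332,940.
Year 5: 564 × $23 = $12,972. Book value $319,968.
Year 6: 5,197 × $23 = $119,531. Book value $200,437.
Year 7: 1,277 × $23 = $29,371. Book value $171,066.
Year 8: 5,042 × $23 = $115,966. Book value $55,100.

$45,586; $9,407; $76,958; $83,559; $12,972; $119,531; $29,371; $115,966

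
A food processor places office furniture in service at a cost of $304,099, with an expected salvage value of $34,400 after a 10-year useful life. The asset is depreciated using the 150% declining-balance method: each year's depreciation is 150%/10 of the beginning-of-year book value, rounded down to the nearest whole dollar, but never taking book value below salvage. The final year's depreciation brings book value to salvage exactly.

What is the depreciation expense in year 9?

Depreciable base = $304,099 − $34,400 = $269,699.
Year 1: ⌊$304,099 × 150%/10⌋ = $45,614. Book value $258,485.
Year 2: ⌊$258,485 × 150%/10⌋ = $38,772. Book value $219,713.
Year 3: ⌊$219,713 × 150%/10⌋ = $32,956. Book value $186,757.
Year 4: ⌊$186,757 × 150%/10⌋ = $28,013. Book value $158,744.
Year 5: ⌊$158,744 × 150%/10⌋ = $23,811. Book value $134,933.
Year 6: ⌊$134,933 × 150%/10⌋ = $20,239. Book value $114,694.
Year 7: ⌊$114,694 × 150%/10⌋ = $17,204. Book value $97,490.
Year 8: ⌊$97,490 × 150%/10⌋ = $14,623. Book value $82,867.
Year 9: ⌊$82,867 × 150%/10⌋ = $12,430. Book value $70,437.

$12,430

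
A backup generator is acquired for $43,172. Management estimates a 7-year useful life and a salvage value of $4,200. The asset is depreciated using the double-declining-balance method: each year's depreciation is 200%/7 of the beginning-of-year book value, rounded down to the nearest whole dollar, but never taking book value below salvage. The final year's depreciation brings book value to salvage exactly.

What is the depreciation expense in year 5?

Depreciable base = $43,172 − $4,200 = $38,972.
Year 1: ⌊$43,172 × 200%/7⌋ = $12,334. Book value $30,838.
Year 2: ⌊$30,838 × 200%/7⌋ = $8,810. Book value $22,028.
Year 3: ⌊$22,028 × 200%/7⌋ = $6,293. Book value $15,735.
Year 4: ⌊$15,735 × 200%/7⌋ = $4,495. Book value $11,240.
Year 5: ⌊$11,240 × 200%/7⌋ = $3,211. Book value $8,029.

$3,211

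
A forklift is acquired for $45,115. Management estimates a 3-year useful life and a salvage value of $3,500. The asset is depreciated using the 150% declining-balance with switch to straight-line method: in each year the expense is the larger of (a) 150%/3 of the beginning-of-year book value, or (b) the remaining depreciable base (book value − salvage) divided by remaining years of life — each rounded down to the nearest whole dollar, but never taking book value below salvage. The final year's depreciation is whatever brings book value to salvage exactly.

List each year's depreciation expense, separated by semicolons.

$22,557; $11,279; $7,779

Depreciable base = $45,115 − $3,500 = $41,615.
Year 1: DB = ⌊$45,115 × 150%/3⌋ = $22,557; SL = ⌊$41,615/3⌋ = $13,871 → take DB $22,557. Book value $22,558.
Year 2: DB = ⌊$22,558 × 150%/3⌋ = $11,279; SL = ⌊$19,058/2⌋ = $9,529 → take DB $11,279. Book value $11,279.
Year 3 (final): $11,279 − $3,500 = $7,779. Book value $3,500.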